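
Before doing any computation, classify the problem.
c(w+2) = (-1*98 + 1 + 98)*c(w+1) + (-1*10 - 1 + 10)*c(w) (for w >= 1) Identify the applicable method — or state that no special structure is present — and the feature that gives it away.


Method: the characteristic-root method — the recurrence treats every index alike (constant coefficients, no forcing) — precisely the regime where r^w trials close it.


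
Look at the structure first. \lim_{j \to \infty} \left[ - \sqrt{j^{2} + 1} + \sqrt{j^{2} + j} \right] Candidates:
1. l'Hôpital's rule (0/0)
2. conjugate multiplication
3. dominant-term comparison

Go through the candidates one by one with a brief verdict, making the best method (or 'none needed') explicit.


Diagnosis: conjugate multiplication — this difference gives up after one conjugate multiplication — the radical structure cancels against its conjugate.
- l'Hôpital's rule (0/0): the expression is a difference driving to ∞ − ∞, not a 0/0 quotient — there is no ratio for the rule to differentiate.
- conjugate multiplication: yes — fits the structure here.
- dominant-term comparison: no dominant-degree comparison decides it.


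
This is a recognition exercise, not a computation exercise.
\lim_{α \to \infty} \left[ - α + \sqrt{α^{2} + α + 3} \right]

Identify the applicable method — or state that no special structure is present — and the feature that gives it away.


Method: conjugate multiplication — neither \sqrt{α^{2} + α + 3} nor α converges alone, so rewrite their difference as a conjugate-rationalized quotient first.


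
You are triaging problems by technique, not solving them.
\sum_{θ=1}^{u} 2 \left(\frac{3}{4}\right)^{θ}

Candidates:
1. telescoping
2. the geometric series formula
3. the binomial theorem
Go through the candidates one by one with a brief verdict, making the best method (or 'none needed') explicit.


Best approach: the geometric series formula — each term is \frac{3}{4} times the previous one, so the geometric-series formula applies directly.
- telescoping — in the displayed form, no term reappears at a neighboring index to cancel against.
- the geometric series formula: applicable, and directly so.
- the binomial theorem: the summand does not match any term pattern of an expanded binomial power.


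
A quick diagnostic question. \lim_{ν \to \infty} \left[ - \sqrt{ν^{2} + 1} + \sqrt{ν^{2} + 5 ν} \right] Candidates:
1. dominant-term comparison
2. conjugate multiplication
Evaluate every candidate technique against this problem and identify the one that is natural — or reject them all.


Technique: conjugate multiplication — \sqrt{ν^{2} + 5 ν} and \sqrt{ν^{2} + 1} both blow up, but their difference is tame once the conjugate rationalizes it.
- dominant-term comparison: no dominant-degree comparison decides it.
- conjugate multiplication: a fit — the right tool for this form.


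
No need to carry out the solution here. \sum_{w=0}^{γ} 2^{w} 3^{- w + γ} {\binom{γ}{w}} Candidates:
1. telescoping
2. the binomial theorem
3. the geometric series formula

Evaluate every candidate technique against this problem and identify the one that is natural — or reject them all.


Best approach: the binomial theorem — binomial coefficients against complementary powers of 2 and 3: recognize the binomial expansion and resum.
- telescoping — the summand is not presented as a shifted difference — a telescoping rewrite may exist, but the displayed structure does not offer one.
- the binomial theorem: yes, a natural case for it.
- the geometric series formula: the term-to-term ratio changes with the index, so the geometric formula cannot close it.


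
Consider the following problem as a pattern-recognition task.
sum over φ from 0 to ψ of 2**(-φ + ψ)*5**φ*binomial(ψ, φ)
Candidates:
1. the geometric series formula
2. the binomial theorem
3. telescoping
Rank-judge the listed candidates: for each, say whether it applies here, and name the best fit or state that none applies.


Best approach: the binomial theorem — terms weighting binomial(ψ, φ) against matched powers of 5 and 2 reassemble into (5 + 2)^ψ by the binomial theorem.
- the geometric series formula: the term-to-term ratio changes with the index, so the geometric formula cannot close it.
- the binomial theorem: yes, a natural case for it.
- telescoping — in the displayed form, no term reappears at a neighboring index to cancel against.


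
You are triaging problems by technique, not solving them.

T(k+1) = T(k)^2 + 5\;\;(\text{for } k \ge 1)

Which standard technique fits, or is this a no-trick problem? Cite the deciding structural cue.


Diagnosis: no special technique — the recurrence is nonlinear in the sequence values; study it directly, no linear machinery applies.


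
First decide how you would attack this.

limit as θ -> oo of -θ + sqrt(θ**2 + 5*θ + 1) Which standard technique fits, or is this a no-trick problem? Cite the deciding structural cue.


Technique: conjugate multiplication — infinity minus infinity with a radical in play — multiply by the conjugate so the divergences of sqrt(θ**2 + 5*θ + 1) and θ annihilate.


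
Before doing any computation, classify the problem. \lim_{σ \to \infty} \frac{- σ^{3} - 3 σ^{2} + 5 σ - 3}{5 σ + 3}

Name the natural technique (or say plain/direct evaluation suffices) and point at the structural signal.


Technique: dominant-term comparison — divide through by the highest power of σ; every lower-order term dies and the dominant terms decide the limit. Differentiating the expression as a single quotient would eventually settle it as well; matching dominant growth settles it immediately.


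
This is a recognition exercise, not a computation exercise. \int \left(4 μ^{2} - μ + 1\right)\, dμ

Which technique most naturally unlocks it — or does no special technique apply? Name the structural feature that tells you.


Verdict: no special technique — the integrand is a sum of constant multiples of powers of μ — integrate term by term.


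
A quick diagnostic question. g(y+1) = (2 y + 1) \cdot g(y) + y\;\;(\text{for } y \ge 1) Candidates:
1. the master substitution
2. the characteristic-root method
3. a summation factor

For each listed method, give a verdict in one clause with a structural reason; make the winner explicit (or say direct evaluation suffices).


Diagnosis: a summation factor — one-term recursion with variable weight 2 y + 1 is solved by product normalization, not by root-finding.
- the master substitution: the recursion steps by a constant offset, so exponential reindexing is pointless.
- the characteristic-root method: an index-dependent weight blocks the pure exponential ansatz.
- a summation factor: applicable, and directly so.


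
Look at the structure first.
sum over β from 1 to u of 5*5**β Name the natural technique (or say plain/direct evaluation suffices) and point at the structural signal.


Best approach: the geometric series formula — each summand is the previous one scaled by 5; that constant multiplier is itself the geometric structure.


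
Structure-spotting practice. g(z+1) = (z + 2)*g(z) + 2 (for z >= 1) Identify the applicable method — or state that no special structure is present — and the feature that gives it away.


Diagnosis: a summation factor — first-order linear but the coefficient z + 2 moves with the index — divide by the cumulative product and telescope.


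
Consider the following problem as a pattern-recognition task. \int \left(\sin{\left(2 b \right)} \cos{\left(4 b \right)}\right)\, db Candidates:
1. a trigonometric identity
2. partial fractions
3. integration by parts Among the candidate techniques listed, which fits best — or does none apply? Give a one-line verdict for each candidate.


Best approach: a trigonometric identity — cross-frequency products like \sin{\left(2 b \right)} \cos{\left(4 b \right)} are the textbook product-to-sum case — the identity converts them to directly integrable sinusoids.
- a trigonometric identity — a fit — the right tool for this form.
- partial fractions: the expression is not a ratio of polynomials that decomposes further.
- integration by parts — not the natural route: no polynomial-kernel product appears — a recursive parts reduction of the trigonometric product exists, but the identity rewrite is direct.


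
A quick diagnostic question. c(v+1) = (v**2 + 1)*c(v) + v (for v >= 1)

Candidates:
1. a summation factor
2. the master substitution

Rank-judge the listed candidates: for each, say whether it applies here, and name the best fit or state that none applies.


Diagnosis: a summation factor — first-order linear but the coefficient v**2 + 1 moves with the index — divide by the cumulative product and telescope.
- a summation factor — yes — fits the structure here.
- the master substitution: this is shift-type recursion, outside the divide-and-conquer template.


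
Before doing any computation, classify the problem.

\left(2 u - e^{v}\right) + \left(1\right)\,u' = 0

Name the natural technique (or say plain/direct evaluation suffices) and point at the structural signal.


Best approach: a linear integrating factor — the equation is linear in u with coefficient 2; multiplying by the integrating factor exp(∫2) makes the left side a perfect derivative.


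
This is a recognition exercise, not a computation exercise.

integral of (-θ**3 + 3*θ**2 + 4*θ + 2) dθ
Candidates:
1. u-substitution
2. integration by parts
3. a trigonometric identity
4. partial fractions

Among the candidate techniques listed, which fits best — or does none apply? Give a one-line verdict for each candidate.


Diagnosis: no special technique — a term-by-term power-rule job in θ; no substitution or rearrangement earns its keep here.
- u-substitution — no substitution does more than relabel what direct integration already handles.
- integration by parts — splitting off a factor buys nothing — the integrand integrates directly without parts.
- a trigonometric identity: no sine or cosine appears, so there is nothing for a trigonometric identity to act on.
- partial fractions: the expression is not a ratio of polynomials that decomposes further.


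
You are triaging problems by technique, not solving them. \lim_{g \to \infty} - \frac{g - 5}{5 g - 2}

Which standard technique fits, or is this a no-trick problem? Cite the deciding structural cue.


Technique: dominant-term comparison — as g grows, only the highest-degree terms matter — compare leading terms and read the limit off. Viewed as a single quotient this is an ∞/∞ form — an at-infinity application of l'Hôpital's rule would also resolve it; comparing leading growth reads the answer without differentiating.


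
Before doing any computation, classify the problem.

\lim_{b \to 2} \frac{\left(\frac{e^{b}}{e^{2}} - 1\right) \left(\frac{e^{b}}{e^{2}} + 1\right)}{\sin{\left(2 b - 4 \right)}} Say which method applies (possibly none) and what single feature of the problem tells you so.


Best approach: l'Hôpital's rule (0/0) — both numerator and denominator vanish at 2: the genuine 0/0 indeterminate that l'Hôpital exists for. One could equally expand both pieces locally and compare leading terms; the rule does that in one stroke.


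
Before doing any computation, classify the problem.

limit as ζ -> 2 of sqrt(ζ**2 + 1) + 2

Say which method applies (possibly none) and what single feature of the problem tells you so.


Verdict: no special technique — no denominator vanishes and nothing blows up at 2: direct substitution is the whole computation.


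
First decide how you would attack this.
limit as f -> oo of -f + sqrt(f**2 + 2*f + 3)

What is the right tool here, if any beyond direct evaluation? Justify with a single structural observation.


Verdict: conjugate multiplication — an infinity-minus-infinity difference with a surviving radical — multiply by the conjugate to cancel the divergence.


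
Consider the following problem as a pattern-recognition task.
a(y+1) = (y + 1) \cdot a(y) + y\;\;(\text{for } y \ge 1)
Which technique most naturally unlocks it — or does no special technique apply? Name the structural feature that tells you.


Diagnosis: a summation factor — normalize by the running product of y + 1: the left side becomes a difference, and differences sum.


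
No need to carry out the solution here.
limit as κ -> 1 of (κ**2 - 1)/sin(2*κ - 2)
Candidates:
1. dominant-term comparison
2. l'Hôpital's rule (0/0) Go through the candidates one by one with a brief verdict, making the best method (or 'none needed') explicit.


Technique: l'Hôpital's rule (0/0) — substituting 1 gives 0 over 0; differentiate top and bottom once and re-evaluate. A first-order expansion at the point is an equally standard path; the rule packages it.
- dominant-term comparison: no ranking of term growth rates resolves the limit here.
- l'Hôpital's rule (0/0): yes, a natural case for it.


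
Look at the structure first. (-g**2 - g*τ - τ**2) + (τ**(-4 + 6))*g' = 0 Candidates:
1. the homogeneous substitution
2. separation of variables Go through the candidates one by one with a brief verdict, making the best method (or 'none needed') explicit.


Technique: the homogeneous substitution — the slope's numerator and denominator have matching total degree, so it depends only on g/τ and the ratio substitution collapses it.
- the homogeneous substitution: applies; the problem has the shape this method handles.
- separation of variables: the two dependences do not factor apart.


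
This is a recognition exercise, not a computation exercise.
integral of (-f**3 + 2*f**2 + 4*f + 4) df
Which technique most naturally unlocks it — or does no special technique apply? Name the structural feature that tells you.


Diagnosis: no special technique — scan for structure and find none: constant multiples of powers of f, integrate directly.


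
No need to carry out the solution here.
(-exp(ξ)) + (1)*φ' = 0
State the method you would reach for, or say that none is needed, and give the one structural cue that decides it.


Verdict: no special technique — the slope is a pure function of ξ; integrate both sides and be done.


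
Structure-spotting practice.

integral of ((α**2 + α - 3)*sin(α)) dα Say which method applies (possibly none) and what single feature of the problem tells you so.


Method: integration by parts — differentiate α**2 + α - 3, integrate sin(α): each pass lowers the polynomial degree, so parts terminates.


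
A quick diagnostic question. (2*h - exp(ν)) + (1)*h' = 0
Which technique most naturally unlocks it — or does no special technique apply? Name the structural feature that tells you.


Diagnosis: a linear integrating factor — linear in the unknown with genuine forcing: multiply through by the exponential of the integrated coefficient and the left side closes into one derivative.


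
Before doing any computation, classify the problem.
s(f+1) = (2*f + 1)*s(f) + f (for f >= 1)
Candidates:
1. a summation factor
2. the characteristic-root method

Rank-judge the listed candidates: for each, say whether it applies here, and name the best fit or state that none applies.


Technique: a summation factor — it is first-order linear but the coefficient 2*f + 1 depends on the index, so multiply through by a summation factor to telescope it.
- a summation factor — yes — fits the structure here.
- the characteristic-root method — the coefficients vary with the index, breaking the constant-coefficient structure the method needs.


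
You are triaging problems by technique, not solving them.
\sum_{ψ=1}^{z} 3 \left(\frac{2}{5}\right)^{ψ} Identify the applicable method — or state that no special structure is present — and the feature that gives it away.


Diagnosis: the geometric series formula — consecutive terms stand in a fixed index-free ratio — the geometric sum formula closes it.


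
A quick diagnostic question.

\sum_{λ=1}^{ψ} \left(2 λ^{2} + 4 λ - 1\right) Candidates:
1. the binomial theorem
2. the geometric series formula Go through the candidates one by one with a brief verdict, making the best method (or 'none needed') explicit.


Technique: no special technique — every summand is a constant multiple of a power of λ — apply the standard power-sum identities one degree at a time.
- the binomial theorem — there is no sum-raised-to-a-power identity hiding in these terms.
- the geometric series formula: the term-to-term ratio drifts with the index — the one thing the geometric formula cannot absorb.


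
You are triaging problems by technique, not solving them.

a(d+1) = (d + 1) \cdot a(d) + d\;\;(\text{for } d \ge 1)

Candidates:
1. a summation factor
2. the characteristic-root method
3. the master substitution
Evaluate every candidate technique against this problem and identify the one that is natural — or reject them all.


Diagnosis: a summation factor — one-term recursion with variable weight d + 1 is solved by product normalization, not by root-finding.
- a summation factor: yes, a natural case for it.
- the characteristic-root method — the coefficients vary with the index, breaking the constant-coefficient structure the method needs.
- the master substitution: this is shift-type recursion, outside the divide-and-conquer template.


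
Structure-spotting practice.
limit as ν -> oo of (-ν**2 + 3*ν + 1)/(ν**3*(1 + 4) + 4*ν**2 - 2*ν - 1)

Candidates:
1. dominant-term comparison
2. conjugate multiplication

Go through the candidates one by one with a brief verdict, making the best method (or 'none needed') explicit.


Best approach: dominant-term comparison — at large ν only the top-degree terms survive; compare the leading terms and the limit falls out.
- dominant-term comparison — yes — fits the structure here.
- conjugate multiplication: rationalization has no target — no divergent radical difference appears.


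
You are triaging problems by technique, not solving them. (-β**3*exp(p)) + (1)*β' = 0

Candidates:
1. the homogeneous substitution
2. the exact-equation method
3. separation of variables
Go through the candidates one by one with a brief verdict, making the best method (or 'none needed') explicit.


Diagnosis: separation of variables — solved for the derivative, the right side factors as exp(p) times β**3 — all p-dependence separates from all β-dependence.
- the homogeneous substitution: the ratio of the variables does not determine the slope.
- the exact-equation method — the mixed-partials test fails on this split — it is not an exact differential as presented.
- separation of variables: yes, a natural case for it.


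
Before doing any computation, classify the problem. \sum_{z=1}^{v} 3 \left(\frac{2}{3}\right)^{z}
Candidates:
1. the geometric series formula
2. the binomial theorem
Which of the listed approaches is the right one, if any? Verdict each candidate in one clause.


Technique: the geometric series formula — term-over-term division gives \frac{2}{3} every time — index-free ratio, geometric sum formula applies.
- the geometric series formula — applies; the problem has the shape this method handles.
- the binomial theorem: there is no pair of bases whose matched powers would reassemble into a single binomial power.


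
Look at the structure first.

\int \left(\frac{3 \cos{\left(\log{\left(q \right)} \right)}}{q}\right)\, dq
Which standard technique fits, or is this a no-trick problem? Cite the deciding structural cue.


Method: u-substitution — collected, the integrand has one factor that is, up to a constant, the derivative of an inner expression the rest depends on — substitute for that inner expression.


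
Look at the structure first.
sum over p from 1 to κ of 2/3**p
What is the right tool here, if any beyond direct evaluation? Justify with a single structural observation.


Method: the geometric series formula — consecutive terms stand in a fixed index-free ratio — the geometric sum formula closes it.


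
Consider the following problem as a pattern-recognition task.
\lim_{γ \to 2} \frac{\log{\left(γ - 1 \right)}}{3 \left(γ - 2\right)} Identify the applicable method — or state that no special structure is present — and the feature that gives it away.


Diagnosis: l'Hôpital's rule (0/0) — plug in 2: top and bottom both hit zero, so differentiate each and retry. A local series expansion at the point resolves it as well; the rule is the packaged version of that step.


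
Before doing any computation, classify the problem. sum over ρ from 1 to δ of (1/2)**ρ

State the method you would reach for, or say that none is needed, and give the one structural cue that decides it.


Verdict: the geometric series formula — consecutive terms stand in a fixed index-free ratio — the geometric sum formula closes it.


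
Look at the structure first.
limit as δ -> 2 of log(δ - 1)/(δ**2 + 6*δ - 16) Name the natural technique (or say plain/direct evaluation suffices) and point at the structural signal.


Verdict: l'Hôpital's rule (0/0) — the 0/0 form at 2 is the signature situation for l'Hôpital's rule. Expanding numerator and denominator to first order gives the same value — the rule automates exactly that.


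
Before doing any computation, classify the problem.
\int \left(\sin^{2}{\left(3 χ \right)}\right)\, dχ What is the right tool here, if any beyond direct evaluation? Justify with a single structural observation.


Best approach: a trigonometric identity — \sin^{2}{\left(3 χ \right)} is the textbook power-reduction case — identities first, antiderivatives second.


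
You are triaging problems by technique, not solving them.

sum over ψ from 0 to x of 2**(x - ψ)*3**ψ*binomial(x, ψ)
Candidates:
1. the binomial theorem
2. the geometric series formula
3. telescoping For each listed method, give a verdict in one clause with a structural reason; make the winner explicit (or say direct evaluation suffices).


Diagnosis: the binomial theorem — binomial(x, ψ) weighting matched powers of 3 and 2 is the expanded form of (3 + 2)^x — fold it back up.
- the binomial theorem: applicable, and directly so.
- the geometric series formula — dividing successive terms gives an index-dependent quantity, not a constant.
- telescoping — as presented, consecutive terms share no shifted copy to cancel against — no rewrite is on display to change that.


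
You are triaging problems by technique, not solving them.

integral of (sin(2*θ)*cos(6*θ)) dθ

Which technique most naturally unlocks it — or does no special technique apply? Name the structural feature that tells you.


Best approach: a trigonometric identity — the identity turns sin(2*θ)*cos(6*θ) into two lone cosines/sines, each trivially integrable.


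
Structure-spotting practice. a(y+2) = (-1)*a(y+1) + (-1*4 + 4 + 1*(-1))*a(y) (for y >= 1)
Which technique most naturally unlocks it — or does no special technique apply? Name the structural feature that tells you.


Best approach: the characteristic-root method — the recurrence is linear and homogeneous with constant coefficients, so the ansatz r^y turns it into a polynomial equation for r.


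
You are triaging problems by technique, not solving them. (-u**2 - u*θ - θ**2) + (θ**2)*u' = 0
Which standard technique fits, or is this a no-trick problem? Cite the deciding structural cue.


Best approach: the homogeneous substitution — the slope is degree-zero homogeneous: the ratio substitution v = u/θ collapses it.


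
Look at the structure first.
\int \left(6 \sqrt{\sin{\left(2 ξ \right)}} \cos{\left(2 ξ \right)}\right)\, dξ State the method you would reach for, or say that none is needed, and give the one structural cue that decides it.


Technique: u-substitution — structure check: outer function, inner expression \sin{\left(2 ξ \right)}, inner derivative as a factor — the classic u = \sin{\left(2 ξ \right)} pattern.


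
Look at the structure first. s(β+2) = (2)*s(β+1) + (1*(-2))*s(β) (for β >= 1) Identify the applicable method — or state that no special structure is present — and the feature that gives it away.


Diagnosis: the characteristic-root method — try a geometric ansatz r^β: constant coefficients turn the recurrence into one polynomial equation in r.


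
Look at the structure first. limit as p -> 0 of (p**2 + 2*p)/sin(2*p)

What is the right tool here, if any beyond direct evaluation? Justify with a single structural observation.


Diagnosis: l'Hôpital's rule (0/0) — both numerator and denominator vanish at 0: the genuine 0/0 indeterminate that l'Hôpital exists for. Expanding numerator and denominator to first order gives the same value — the rule automates exactly that.


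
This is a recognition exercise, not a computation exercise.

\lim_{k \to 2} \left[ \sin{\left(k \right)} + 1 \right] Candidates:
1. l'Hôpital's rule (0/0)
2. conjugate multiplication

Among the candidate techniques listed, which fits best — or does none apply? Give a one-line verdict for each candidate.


Technique: no special technique — no denominator vanishes and nothing blows up at 2: direct substitution is the whole computation.
- l'Hôpital's rule (0/0): substituting the point gives a finite value outright — there is no indeterminate clash to repair.
- conjugate multiplication — there are no radicals in tension whose conjugate would simplify matters.


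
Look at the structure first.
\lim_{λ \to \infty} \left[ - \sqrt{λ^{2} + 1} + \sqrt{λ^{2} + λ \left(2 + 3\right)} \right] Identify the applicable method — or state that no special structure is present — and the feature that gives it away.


Best approach: conjugate multiplication — the difference \sqrt{λ^{2} + λ \left(2 + 3\right)} - \sqrt{λ^{2} + 1} is an ∞ − ∞ stalemate; its conjugate partner breaks the tie.


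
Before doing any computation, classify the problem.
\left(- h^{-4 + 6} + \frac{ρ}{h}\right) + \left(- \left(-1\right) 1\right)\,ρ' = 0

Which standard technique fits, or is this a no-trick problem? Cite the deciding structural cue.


Verdict: a linear integrating factor — the unknown enters only to the first power against a nonzero forcing term — the integrating-factor template applies directly.


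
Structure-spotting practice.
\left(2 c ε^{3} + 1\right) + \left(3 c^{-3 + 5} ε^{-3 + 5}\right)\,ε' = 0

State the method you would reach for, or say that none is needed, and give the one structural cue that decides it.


Best approach: the exact-equation method — equality of cross partials is the green light — assemble the potential function term by term.


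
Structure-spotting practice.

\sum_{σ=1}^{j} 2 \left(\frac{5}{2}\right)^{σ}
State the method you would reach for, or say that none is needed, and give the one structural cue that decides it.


Method: the geometric series formula — each term is \frac{5}{2} times the previous one, so the geometric-series formula applies directly.


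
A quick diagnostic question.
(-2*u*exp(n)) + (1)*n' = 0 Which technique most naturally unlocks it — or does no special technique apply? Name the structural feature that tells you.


Verdict: separation of variables — all dependence on the two variables factors apart, the defining separable shape.


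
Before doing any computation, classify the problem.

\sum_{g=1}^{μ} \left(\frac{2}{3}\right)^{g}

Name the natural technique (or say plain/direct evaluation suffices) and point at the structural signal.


Technique: the geometric series formula — check a ratio of consecutive terms: it is \frac{2}{3}, independent of the index, so the geometric formula closes the sum.


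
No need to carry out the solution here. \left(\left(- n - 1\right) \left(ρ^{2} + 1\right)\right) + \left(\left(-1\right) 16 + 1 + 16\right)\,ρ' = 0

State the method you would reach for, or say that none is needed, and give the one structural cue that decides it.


Diagnosis: separation of variables — solved for the derivative, the right side splits multiplicatively into a function of each variable alone — divide and integrate each side.


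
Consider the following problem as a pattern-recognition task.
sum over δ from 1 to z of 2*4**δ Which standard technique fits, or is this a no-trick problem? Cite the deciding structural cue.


Technique: the geometric series formula — term-over-term division gives 4 every time — index-free ratio, geometric sum formula applies.


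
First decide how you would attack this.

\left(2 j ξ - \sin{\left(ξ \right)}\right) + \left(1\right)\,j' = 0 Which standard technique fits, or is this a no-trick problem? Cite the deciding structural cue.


Verdict: a linear integrating factor — linear in the unknown with genuine forcing: multiply through by the exponential of the integrated coefficient and the left side closes into one derivative.


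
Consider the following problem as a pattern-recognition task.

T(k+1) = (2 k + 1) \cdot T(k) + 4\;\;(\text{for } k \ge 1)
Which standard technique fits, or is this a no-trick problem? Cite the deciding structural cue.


Verdict: a summation factor — one step of memory with a weight 2 k + 1 that changes as the index grows — the summation-factor construction is built for this.


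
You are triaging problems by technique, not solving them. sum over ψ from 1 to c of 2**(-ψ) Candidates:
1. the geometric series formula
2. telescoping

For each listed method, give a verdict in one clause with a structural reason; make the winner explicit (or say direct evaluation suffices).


Best approach: the geometric series formula — consecutive terms stand in a fixed index-free ratio — the geometric sum formula closes it.
- the geometric series formula: a fit — the right tool for this form.
- telescoping — writing out consecutive terms as given produces no pairwise cancellation.


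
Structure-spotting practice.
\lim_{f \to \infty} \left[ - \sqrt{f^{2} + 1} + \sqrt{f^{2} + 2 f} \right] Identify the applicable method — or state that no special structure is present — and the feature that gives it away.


Method: conjugate multiplication — \sqrt{f^{2} + 2 f} and \sqrt{f^{2} + 1} both blow up, but their difference is tame once the conjugate rationalizes it.


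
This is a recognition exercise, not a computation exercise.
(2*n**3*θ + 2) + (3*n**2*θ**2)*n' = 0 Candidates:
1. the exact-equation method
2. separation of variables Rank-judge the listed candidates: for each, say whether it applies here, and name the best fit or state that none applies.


Technique: the exact-equation method — this form is already the differential of something: the matching mixed partials of 2*n**3*θ + 2 and 3*n**2*θ**2 prove it.
- the exact-equation method: yes — fits the structure here.
- separation of variables — the two dependences are entangled, not a clean product of one-variable pieces.


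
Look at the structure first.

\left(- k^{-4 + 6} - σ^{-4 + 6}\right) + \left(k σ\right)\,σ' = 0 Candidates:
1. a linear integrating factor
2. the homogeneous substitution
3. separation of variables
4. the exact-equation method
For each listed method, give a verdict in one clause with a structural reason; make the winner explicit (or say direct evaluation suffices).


Verdict: the homogeneous substitution — scaling k and σ together leaves the slope fixed — it depends only on σ/k, so substitute the ratio. Rearranged, this also fits the Bernoulli template directly; the homogeneous substitution reads the structure without the rearrangement.
- a linear integrating factor: the unknown enters nonlinearly (through a power, a denominator, or a transcendental function), which the linear integrating-factor recipe cannot absorb as-is — any repair would come from a preliminary substitution, not the factor.
- the homogeneous substitution — a fit — the right tool for this form.
- separation of variables — the two dependences do not factor apart.
- the exact-equation method — no potential function has this form as its differential, as written.


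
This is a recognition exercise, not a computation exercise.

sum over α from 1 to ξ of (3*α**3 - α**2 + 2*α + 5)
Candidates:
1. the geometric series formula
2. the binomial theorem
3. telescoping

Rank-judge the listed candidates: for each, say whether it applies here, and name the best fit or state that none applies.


Method: no special technique — every summand is a constant multiple of a power of α — apply the standard power-sum identities one degree at a time.
- the geometric series formula: no single multiplier carries one term to the next throughout the sum.
- the binomial theorem — the terms lack the binomial-coefficient-weighted complementary-power pattern of an expansion.
- telescoping — neither a shifted-difference shape nor integer-spaced poles are present.


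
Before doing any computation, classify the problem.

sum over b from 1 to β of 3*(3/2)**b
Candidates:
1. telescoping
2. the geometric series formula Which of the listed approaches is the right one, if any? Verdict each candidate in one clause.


Technique: the geometric series formula — the ratio of consecutive terms is the constant 3/2, independent of the index — a geometric sum.
- telescoping: the terms as presented offer no neighboring cancellation — a telescoping rewrite may exist, but the displayed structure does not hand one over.
- the geometric series formula — yes — fits the structure here.


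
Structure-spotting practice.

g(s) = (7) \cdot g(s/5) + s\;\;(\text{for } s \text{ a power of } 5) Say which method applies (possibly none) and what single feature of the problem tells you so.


Method: the master substitution — the argument shrinks by the factor 5, so measure the index on a logarithmic scale and the recursion becomes a shift.


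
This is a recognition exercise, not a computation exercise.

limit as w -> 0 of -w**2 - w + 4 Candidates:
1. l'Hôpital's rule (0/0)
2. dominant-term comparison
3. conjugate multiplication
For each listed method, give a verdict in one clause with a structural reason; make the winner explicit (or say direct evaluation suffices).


Verdict: no special technique — no zero denominators, no indeterminate clash at 0 — substitute and read off the value.
- l'Hôpital's rule (0/0): evaluation at the point is determinate, so the rule has nothing to repair.
- dominant-term comparison — no dominant-degree comparison decides it.
- conjugate multiplication: there is no infinity-minus-infinity radical difference to rationalize.


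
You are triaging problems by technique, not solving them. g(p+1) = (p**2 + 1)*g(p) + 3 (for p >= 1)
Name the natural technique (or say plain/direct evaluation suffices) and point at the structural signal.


Verdict: a summation factor — rescale the sequence by the product of the weights p**2 + 1 so far — the recurrence collapses to a plain running sum.


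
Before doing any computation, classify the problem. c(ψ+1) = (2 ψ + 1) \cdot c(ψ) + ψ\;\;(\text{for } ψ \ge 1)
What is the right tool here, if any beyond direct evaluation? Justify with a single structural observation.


Best approach: a summation factor — one step of memory with a weight 2 ψ + 1 that changes as the index grows — the summation-factor construction is built for this.


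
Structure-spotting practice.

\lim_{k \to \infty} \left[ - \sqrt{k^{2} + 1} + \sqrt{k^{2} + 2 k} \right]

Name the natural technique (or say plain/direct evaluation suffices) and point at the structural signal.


Method: conjugate multiplication — \sqrt{k^{2} + 2 k} and \sqrt{k^{2} + 1} both blow up, but their difference is tame once the conjugate rationalizes it.


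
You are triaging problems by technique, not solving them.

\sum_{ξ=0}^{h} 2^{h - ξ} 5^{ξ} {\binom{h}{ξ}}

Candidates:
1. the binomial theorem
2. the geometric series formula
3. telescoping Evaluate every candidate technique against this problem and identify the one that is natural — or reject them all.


Diagnosis: the binomial theorem — terms weighting {\binom{h}{ξ}} against matched powers of 5 and 2 reassemble into (5 + 2)^h by the binomial theorem.
- the binomial theorem — applicable, and directly so.
- the geometric series formula — the ratio of consecutive terms depends on the index.
- telescoping: in the displayed form, no term reappears at a neighboring index to cancel against.


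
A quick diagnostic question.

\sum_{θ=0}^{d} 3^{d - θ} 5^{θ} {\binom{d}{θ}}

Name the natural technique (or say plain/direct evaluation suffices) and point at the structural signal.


Method: the binomial theorem — the summand is term θ of a binomial expansion in 5 and 3; the whole sum is a single power.


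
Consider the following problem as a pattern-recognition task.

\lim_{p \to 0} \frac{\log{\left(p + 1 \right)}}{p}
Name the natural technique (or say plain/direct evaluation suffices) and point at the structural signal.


Diagnosis: l'Hôpital's rule (0/0) — the 0/0 form at 0 is the signature situation for l'Hôpital's rule. Expanding numerator and denominator to first order gives the same value — the rule automates exactly that.


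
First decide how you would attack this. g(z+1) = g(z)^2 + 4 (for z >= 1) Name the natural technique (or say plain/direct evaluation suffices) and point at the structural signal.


Method: no special technique — once the recursion is nonlinear, characteristic roots, master substitutions, and summation factors are all off the table.


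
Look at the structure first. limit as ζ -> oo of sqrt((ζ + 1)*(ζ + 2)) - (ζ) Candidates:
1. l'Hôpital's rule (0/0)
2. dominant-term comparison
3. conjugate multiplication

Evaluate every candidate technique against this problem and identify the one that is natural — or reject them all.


Technique: conjugate multiplication — turning the difference into a conjugate-rationalized ratio makes the limit readable.
- l'Hôpital's rule (0/0): substitution produces ∞ − ∞ rather than a vanishing quotient; the rule needs a 0/0 ratio to act on.
- dominant-term comparison: no ranking of term growth rates resolves the limit here.
- conjugate multiplication — yes, a natural case for it.


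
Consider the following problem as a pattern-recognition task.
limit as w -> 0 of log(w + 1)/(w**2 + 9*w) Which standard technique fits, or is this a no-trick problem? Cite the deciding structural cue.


Verdict: l'Hôpital's rule (0/0) — both numerator and denominator vanish at 0: the genuine 0/0 indeterminate that l'Hôpital exists for. One could equally expand both pieces locally and compare leading terms; the rule does that in one stroke.


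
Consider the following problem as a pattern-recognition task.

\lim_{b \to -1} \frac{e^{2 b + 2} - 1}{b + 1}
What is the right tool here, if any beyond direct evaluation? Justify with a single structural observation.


Technique: l'Hôpital's rule (0/0) — both numerator and denominator vanish at -1: the genuine 0/0 indeterminate that l'Hôpital exists for. A first-order expansion at the point is an equally standard path; the rule packages it.


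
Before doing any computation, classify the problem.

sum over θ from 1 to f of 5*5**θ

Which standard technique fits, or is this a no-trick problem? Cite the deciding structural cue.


Best approach: the geometric series formula — each term is 5 times the previous one, so the geometric-series formula applies directly.


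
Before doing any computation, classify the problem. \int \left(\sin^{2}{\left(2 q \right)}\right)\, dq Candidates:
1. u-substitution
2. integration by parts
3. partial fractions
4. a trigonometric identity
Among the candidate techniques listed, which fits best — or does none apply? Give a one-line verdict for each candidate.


Best approach: a trigonometric identity — the even exponent on \sin^{2}{\left(2 q \right)} signals one move: rewrite via cos of the doubled angle.
- u-substitution — no subexpression of the integrand pairs with its own derivative as a factor — individual terms may offer their own substitutions, but any change of variable covering the whole integral would have to be constructed from outside the expression.
- integration by parts — not the fit here: there is no polynomial factor to ladder down — parts can still close the trigonometric product by recursion, though the identity rewrite is the direct route.
- partial fractions — there is no rational-function structure to decompose.
- a trigonometric identity — yes — fits the structure here.
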